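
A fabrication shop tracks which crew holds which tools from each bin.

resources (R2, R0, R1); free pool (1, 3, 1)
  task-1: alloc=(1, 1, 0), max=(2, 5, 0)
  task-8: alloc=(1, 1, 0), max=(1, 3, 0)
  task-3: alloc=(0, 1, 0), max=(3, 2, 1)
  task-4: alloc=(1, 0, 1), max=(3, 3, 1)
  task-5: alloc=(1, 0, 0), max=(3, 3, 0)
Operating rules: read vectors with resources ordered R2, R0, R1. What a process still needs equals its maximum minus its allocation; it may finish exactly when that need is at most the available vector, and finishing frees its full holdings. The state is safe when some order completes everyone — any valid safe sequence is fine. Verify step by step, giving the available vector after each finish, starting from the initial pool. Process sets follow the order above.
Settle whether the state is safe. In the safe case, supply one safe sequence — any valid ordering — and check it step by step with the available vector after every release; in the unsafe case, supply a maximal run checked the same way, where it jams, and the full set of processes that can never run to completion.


The state is SAFE; one workable sequence: task-8, task-4, task-1, task-3, task-5.
Key observation: the first exact fit in this order is task-4 — it needs (2, 3, 0) with (2, 4, 1) free, meeting a requested resource to the last unit.
Check, step by step:
  pool = (1, 3, 1)
  task-8: need (0, 2, 0) fits (1, 3, 1); releases (1, 1, 0), pool now (2, 4, 1)
  task-4: need (2, 3, 0) fits (2, 4, 1); releases (1, 0, 1), pool now (3, 4, 2)
  task-1: need (1, 4, 0) fits (3, 4, 2); releases (1, 1, 0), pool now (4, 5, 2)
  task-3: need (3, 1, 1) fits (4, 5, 2); releases (0, 1, 0), pool now (4, 6, 2)
  task-5: need (2, 3, 0) fits (4, 6, 2); releases (1, 0, 0), pool now (5, 6, 2)


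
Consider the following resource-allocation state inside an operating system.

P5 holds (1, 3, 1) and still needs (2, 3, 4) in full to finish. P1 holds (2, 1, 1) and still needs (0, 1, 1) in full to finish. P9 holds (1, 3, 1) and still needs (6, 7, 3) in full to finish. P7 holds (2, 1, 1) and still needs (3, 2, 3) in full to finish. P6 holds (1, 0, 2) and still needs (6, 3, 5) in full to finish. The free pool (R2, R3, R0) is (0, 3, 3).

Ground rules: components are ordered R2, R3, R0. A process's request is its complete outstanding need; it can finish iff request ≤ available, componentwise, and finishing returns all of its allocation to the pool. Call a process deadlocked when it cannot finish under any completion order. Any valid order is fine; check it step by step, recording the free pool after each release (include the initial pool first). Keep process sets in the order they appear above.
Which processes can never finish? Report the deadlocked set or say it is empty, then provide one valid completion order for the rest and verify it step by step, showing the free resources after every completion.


The deadlocked set is P9 and P6.
Key observation: no order helps: past P1, P5, P7, the free pool tops out at (5, 8, 6), below what each blocked process needs in R2.
One completion order for the rest: P1, P5, P7. Verifying each step:
  pool = (0, 3, 3)
  run P1 (needs (0, 1, 1), free (0, 3, 3)); after release of (2, 1, 1) the pool is (2, 4, 4)
  run P5 (needs (2, 3, 4), free (2, 4, 4)); after release of (1, 3, 1) the pool is (3, 7, 5)
  run P7 (needs (3, 2, 3), free (3, 7, 5)); after release of (2, 1, 1) the pool is (5, 8, 6)
The blocked processes can never fit:
  blocked: P9 wants (6, 7, 3), pool (5, 8, 6) — not enough R2
  blocked: P6 wants (6, 3, 5), pool (5, 8, 6) — not enough R2


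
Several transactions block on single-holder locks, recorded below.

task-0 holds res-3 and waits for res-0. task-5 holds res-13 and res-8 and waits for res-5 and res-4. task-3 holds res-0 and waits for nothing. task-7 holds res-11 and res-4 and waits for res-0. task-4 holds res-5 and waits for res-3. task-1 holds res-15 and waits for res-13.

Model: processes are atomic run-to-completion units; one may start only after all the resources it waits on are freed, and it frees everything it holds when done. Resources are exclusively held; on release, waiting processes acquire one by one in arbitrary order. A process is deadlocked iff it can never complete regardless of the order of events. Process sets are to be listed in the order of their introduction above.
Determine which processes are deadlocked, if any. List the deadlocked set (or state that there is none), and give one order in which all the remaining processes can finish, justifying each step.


Nothing here is deadlocked.
Key observation: every chain of waits terminates; starting from the processes that wait on nothing, all the rest unlock in turn.
The rest can finish in the order task-3, task-7, task-0, task-4, task-5, task-1.
Walking it through:
  task-3: no waits; runs immediately, freeing res-0
  task-7 waits on res-0 — all released -> runs and releases res-11 and res-4
  task-0 waits on res-0 — all released -> runs and releases res-3
  task-4 waits on res-3 — all released -> runs and releases res-5
  task-5 waits on res-5 and res-4 — all released -> runs and releases res-13 and res-8
  task-1 waits on res-13 — all released -> runs and releases res-15


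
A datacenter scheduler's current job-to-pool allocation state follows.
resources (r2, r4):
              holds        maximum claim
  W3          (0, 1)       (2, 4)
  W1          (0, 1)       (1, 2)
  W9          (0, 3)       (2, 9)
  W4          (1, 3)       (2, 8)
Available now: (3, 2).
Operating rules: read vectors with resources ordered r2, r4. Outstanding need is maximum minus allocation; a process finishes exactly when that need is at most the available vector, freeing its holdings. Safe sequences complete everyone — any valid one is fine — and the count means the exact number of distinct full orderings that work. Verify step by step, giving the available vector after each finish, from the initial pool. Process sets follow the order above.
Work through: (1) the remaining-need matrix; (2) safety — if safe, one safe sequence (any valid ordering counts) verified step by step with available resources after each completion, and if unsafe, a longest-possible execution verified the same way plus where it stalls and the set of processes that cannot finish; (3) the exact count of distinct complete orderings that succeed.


(1) Remaining need (order r2, r4):
  W3: (2, 3)
  W1: (1, 1)
  W9: (2, 6)
  W4: (1, 5)
(2) UNSAFE.
Key observation: the pool after W1, W3 is (3, 4); every surviving request exceeds it in r4, so progress ends there.
A maximal execution: W1, W3 — then nothing else fits. Walking it through:
  pool = (3, 2)
  W1 needs (1, 1) <= (3, 2) -> finishes; pool += (0, 1) = (3, 3)
  W3 needs (2, 3) <= (3, 3) -> finishes; pool += (0, 1) = (3, 4)
  blocked: W9 wants (2, 6), pool (3, 4) — not enough r4
  blocked: W4 wants (1, 5), pool (3, 4) — not enough r4
Never able to finish: W9 and W4.
(3) Exactly 0 of the possible complete orderings are safe sequences.


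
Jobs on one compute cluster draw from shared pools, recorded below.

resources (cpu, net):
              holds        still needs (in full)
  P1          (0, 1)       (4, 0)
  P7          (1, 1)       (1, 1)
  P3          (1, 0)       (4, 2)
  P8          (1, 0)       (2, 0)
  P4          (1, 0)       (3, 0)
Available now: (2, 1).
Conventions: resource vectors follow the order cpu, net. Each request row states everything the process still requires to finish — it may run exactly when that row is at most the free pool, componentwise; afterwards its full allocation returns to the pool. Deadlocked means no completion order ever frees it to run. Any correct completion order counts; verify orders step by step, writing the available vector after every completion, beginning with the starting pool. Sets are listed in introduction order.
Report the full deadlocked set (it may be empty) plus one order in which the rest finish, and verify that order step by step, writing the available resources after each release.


Nothing here is deadlocked.
Key observation: there is always a runnable process — P8 first — so the state unwinds completely.
A valid finishing order for the others: P8, P4, P1, P3, P7. Step-by-step check:
  pool = (2, 1)
  P8 needs (2, 0) <= (2, 1) -> finishes; pool += (1, 0) = (3, 1)
  P4 needs (3, 0) <= (3, 1) -> finishes; pool += (1, 0) = (4, 1)
  P1 needs (4, 0) <= (4, 1) -> finishes; pool += (0, 1) = (4, 2)
  P3 needs (4, 2) <= (4, 2) -> finishes; pool += (1, 0) = (5, 2)
  P7 needs (1, 1) <= (5, 2) -> finishes; pool += (1, 1) = (6, 3)


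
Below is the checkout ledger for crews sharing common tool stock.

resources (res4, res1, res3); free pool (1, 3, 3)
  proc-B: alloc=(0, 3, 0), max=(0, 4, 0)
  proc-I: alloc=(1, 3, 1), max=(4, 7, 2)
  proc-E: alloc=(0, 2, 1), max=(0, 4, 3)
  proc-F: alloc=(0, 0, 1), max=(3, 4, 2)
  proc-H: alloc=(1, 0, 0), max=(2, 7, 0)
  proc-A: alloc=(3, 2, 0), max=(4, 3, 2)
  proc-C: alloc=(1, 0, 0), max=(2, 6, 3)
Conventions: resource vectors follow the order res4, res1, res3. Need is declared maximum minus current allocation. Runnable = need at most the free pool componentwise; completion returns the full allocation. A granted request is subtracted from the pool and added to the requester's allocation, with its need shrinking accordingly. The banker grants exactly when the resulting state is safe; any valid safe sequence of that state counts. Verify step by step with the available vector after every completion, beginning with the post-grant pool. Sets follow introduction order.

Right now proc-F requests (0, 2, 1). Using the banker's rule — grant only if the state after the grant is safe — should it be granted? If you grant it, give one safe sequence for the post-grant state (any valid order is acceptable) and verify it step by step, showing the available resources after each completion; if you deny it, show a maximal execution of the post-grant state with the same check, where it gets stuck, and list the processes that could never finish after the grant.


GRANT. The post-grant state is safe; one safe sequence: proc-A, proc-B, proc-I, proc-E, proc-H, proc-F, proc-C.
Key observation: even at the reduced pool (1, 1, 2), proc-A fits immediately, so safety survives the grant.
Verifying the post-grant state step by step:
  pool = (1, 1, 2)
  run proc-A (needs (1, 1, 2), free (1, 1, 2)); after release of (3, 2, 0) the pool is (4, 3, 2)
  run proc-B (needs (0, 1, 0), free (4, 3, 2)); after release of (0, 3, 0) the pool is (4, 6, 2)
  run proc-I (needs (3, 4, 1), free (4, 6, 2)); after release of (1, 3, 1) the pool is (5, 9, 3)
  run proc-E (needs (0, 2, 2), free (5, 9, 3)); after release of (0, 2, 1) the pool is (5, 11, 4)
  run proc-H (needs (1, 7, 0), free (5, 11, 4)); after release of (1, 0, 0) the pool is (6, 11, 4)
  run proc-F (needs (3, 2, 0), free (6, 11, 4)); after release of (0, 2, 2) the pool is (6, 13, 6)
  run proc-C (needs (1, 6, 3), free (6, 13, 6)); after release of (1, 0, 0) the pool is (7, 13, 6)


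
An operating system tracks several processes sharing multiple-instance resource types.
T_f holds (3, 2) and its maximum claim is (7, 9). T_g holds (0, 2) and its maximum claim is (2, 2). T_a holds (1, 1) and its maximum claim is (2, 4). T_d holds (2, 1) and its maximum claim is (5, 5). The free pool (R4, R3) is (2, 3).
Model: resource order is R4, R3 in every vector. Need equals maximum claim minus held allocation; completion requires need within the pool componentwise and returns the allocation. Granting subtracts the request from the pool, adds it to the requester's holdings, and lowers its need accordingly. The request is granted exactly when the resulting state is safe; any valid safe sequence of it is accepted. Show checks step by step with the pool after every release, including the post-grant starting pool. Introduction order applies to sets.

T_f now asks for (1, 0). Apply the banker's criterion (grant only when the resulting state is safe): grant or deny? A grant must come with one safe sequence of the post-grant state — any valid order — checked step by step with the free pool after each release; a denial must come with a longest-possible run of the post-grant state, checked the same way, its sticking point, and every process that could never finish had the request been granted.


DENY: after the grant no complete ordering would exist.
Key observation: the wall is R4: completing T_a, T_g brings the pool only to (2, 6), and all the rest need more.
After a pretend grant, a maximal execution: T_a, T_g — then nothing else fits. Verifying each step:
  pool = (1, 3)
  T_a: need (1, 3) fits (1, 3); releases (1, 1), pool now (2, 4)
  T_g: need (2, 0) fits (2, 4); releases (0, 2), pool now (2, 6)
  T_f cannot run: need (3, 7) vs free (2, 6) (insufficient R4 and R3)
  T_d cannot run: need (3, 4) vs free (2, 6) (insufficient R4)
Had the request been granted, T_f and T_d could never finish.


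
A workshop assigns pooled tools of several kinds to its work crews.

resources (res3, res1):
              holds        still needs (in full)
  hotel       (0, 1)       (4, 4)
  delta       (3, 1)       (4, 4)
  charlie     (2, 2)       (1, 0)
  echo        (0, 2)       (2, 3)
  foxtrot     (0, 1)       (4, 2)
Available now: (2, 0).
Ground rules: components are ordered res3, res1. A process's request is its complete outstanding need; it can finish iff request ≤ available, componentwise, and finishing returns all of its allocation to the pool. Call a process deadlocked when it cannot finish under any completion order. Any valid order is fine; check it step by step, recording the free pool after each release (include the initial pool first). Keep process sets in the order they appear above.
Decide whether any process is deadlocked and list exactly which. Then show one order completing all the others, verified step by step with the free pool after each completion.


Nothing here is deadlocked.
Key observation: the pool covers charlie at once, and every later process fits after earlier releases.
One completion order for the rest: charlie, foxtrot, echo, delta, hotel. Walking it through:
  pool = (2, 0)
  run charlie (needs (1, 0), free (2, 0)); after release of (2, 2) the pool is (4, 2)
  run foxtrot (needs (4, 2), free (4, 2)); after release of (0, 1) the pool is (4, 3)
  run echo (needs (2, 3), free (4, 3)); after release of (0, 2) the pool is (4, 5)
  run delta (needs (4, 4), free (4, 5)); after release of (3, 1) the pool is (7, 6)
  run hotel (needs (4, 4), free (7, 6)); after release of (0, 1) the pool is (7, 7)


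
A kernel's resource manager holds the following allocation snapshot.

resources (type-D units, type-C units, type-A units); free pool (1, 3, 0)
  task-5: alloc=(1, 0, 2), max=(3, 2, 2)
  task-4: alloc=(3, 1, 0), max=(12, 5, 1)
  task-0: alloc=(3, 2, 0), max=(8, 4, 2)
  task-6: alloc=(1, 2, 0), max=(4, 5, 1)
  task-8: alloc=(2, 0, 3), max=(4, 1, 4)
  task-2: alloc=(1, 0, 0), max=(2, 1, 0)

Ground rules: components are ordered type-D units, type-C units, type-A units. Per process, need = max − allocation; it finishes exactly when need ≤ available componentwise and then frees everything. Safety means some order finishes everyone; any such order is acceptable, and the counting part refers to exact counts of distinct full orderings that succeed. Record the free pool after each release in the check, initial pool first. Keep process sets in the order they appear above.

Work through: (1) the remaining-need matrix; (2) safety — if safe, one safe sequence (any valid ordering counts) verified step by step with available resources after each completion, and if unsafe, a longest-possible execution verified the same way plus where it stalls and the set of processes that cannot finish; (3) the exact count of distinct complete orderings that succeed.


(1) Remaining need (order type-D units, type-C units, type-A units):
  task-5: (2, 2, 0)
  task-4: (9, 4, 1)
  task-0: (5, 2, 2)
  task-6: (3, 3, 1)
  task-8: (2, 1, 1)
  task-2: (1, 1, 0)
(2) SAFE — a valid safe sequence is task-2, task-5, task-6, task-8, task-0, task-4.
Key observation: reading the order forward, task-2 is the first process whose need (1, 1, 0) meets the free pool (1, 3, 0) exactly on a resource it requests.
Verifying each step:
  pool = (1, 3, 0)
  run task-2 (needs (1, 1, 0), free (1, 3, 0)); after release of (1, 0, 0) the pool is (2, 3, 0)
  run task-5 (needs (2, 2, 0), free (2, 3, 0)); after release of (1, 0, 2) the pool is (3, 3, 2)
  run task-6 (needs (3, 3, 1), free (3, 3, 2)); after release of (1, 2, 0) the pool is (4, 5, 2)
  run task-8 (needs (2, 1, 1), free (4, 5, 2)); after release of (2, 0, 3) the pool is (6, 5, 5)
  run task-0 (needs (5, 2, 2), free (6, 5, 5)); after release of (3, 2, 0) the pool is (9, 7, 5)
  run task-4 (needs (9, 4, 1), free (9, 7, 5)); after release of (3, 1, 0) the pool is (12, 8, 5)
(3) Precisely 3 of the possible complete orderings are safe sequences.


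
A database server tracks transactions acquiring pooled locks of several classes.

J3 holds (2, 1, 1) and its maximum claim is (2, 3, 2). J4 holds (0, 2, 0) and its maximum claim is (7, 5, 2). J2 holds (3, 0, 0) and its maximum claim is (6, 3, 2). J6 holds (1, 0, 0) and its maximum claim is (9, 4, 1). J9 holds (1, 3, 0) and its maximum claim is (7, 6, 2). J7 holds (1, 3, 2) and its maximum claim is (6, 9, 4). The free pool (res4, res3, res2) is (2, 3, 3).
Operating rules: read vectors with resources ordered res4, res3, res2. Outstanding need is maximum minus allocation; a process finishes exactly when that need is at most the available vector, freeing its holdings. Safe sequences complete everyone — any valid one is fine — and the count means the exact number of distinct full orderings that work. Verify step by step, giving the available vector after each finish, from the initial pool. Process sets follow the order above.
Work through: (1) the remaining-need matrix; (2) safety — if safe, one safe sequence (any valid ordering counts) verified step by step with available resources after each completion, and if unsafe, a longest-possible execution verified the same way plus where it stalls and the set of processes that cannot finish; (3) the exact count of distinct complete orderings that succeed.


(1) Need matrix, components ordered res4, res3, res2:
  J3: (0, 2, 1)
  J4: (7, 3, 2)
  J2: (3, 3, 2)
  J6: (8, 4, 1)
  J9: (6, 3, 2)
  J7: (5, 6, 2)
(2) The state is SAFE; one workable sequence: J3, J2, J9, J6, J7, J4.
Key observation: the first exact fit in this order is J6 — it needs (8, 4, 1) with (8, 7, 4) free, meeting a requested resource to the last unit.
Walking it through:
  pool = (2, 3, 3)
  J3: need (0, 2, 1) fits (2, 3, 3); releases (2, 1, 1), pool now (4, 4, 4)
  J2: need (3, 3, 2) fits (4, 4, 4); releases (3, 0, 0), pool now (7, 4, 4)
  J9: need (6, 3, 2) fits (7, 4, 4); releases (1, 3, 0), pool now (8, 7, 4)
  J6: need (8, 4, 1) fits (8, 7, 4); releases (1, 0, 0), pool now (9, 7, 4)
  J7: need (5, 6, 2) fits (9, 7, 4); releases (1, 3, 2), pool now (10, 10, 6)
  J4: need (7, 3, 2) fits (10, 10, 6); releases (0, 2, 0), pool now (10, 12, 6)
(3) The exact count: 10 of the possible complete orderings are safe sequences.


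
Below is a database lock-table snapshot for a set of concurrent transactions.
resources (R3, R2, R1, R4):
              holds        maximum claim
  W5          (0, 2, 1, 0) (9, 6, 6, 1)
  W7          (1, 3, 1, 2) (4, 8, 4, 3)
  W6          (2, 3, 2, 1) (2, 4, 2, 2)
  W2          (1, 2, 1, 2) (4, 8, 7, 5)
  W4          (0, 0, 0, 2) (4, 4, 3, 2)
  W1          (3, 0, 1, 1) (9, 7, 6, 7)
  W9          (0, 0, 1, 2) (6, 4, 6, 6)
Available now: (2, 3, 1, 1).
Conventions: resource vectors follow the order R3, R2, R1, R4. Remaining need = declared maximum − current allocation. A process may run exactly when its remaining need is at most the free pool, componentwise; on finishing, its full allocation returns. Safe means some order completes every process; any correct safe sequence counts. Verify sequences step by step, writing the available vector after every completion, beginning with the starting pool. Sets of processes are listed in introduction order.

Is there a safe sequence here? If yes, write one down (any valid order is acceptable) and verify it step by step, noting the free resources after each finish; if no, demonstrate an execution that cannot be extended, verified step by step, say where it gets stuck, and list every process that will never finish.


The state is UNSAFE.
Key observation: after W6, W7, W4 complete, (5, 9, 4, 6) is the best the pool ever gets, yet each leftover process wants more R1.
Going as far as possible: W6, W7, W4; after that, nothing fits. Walking it through:
  pool = (2, 3, 1, 1)
  W6: need (0, 1, 0, 1) fits (2, 3, 1, 1); releases (2, 3, 2, 1), pool now (4, 6, 3, 2)
  W7: need (3, 5, 3, 1) fits (4, 6, 3, 2); releases (1, 3, 1, 2), pool now (5, 9, 4, 4)
  W4: need (4, 4, 3, 0) fits (5, 9, 4, 4); releases (0, 0, 0, 2), pool now (5, 9, 4, 6)
  W5 cannot run: need (9, 4, 5, 1) vs free (5, 9, 4, 6) (insufficient R3 and R1)
  W2 cannot run: need (3, 6, 6, 3) vs free (5, 9, 4, 6) (insufficient R1)
  W1 cannot run: need (6, 7, 5, 6) vs free (5, 9, 4, 6) (insufficient R3 and R1)
  W9 cannot run: need (6, 4, 5, 4) vs free (5, 9, 4, 6) (insufficient R3 and R1)
Never able to finish: W5, W2, W1 and W9.


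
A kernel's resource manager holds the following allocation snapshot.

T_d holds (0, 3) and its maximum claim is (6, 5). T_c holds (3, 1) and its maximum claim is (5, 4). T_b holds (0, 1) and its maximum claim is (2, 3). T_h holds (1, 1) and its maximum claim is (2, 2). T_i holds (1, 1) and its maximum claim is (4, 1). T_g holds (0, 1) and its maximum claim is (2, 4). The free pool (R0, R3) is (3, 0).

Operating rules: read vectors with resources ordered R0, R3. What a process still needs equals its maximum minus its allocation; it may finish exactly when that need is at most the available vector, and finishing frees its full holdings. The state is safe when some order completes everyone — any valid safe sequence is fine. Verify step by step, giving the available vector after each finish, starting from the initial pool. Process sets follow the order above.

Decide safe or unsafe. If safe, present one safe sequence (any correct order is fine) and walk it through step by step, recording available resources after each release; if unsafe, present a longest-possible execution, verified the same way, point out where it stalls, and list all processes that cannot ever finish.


SAFE, for example via the order T_i, T_h, T_b, T_g, T_c, T_d.
Key observation: reading the order forward, T_i is the first process whose need (3, 0) meets the free pool (3, 0) exactly on a resource it requests.
Check, step by step:
  pool = (3, 0)
  T_i: need (3, 0) fits (3, 0); releases (1, 1), pool now (4, 1)
  T_h: need (1, 1) fits (4, 1); releases (1, 1), pool now (5, 2)
  T_b: need (2, 2) fits (5, 2); releases (0, 1), pool now (5, 3)
  T_g: need (2, 3) fits (5, 3); releases (0, 1), pool now (5, 4)
  T_c: need (2, 3) fits (5, 4); releases (3, 1), pool now (8, 5)
  T_d: need (6, 2) fits (8, 5); releases (0, 3), pool now (8, 8)


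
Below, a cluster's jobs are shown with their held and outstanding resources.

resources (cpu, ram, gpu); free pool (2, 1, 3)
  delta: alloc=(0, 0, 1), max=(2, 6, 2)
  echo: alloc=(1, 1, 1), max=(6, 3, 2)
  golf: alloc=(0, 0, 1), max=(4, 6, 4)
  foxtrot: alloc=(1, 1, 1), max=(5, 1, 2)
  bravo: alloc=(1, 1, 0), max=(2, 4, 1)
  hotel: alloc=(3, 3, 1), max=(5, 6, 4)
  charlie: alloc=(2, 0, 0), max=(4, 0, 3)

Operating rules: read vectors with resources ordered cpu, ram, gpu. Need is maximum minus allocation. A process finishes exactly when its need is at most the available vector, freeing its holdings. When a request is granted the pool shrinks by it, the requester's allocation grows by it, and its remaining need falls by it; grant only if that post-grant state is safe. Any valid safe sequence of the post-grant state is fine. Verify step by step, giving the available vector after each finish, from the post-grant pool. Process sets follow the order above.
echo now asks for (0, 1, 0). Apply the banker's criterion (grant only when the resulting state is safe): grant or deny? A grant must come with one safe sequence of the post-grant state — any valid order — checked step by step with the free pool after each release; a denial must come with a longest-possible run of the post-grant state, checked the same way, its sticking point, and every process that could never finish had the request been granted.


GRANT: granting preserves safety; a valid post-grant sequence is charlie, foxtrot, echo, hotel, delta, golf, bravo.
Key observation: with (2, 0, 3) left after the transfer, charlie can run at once — the state stays safe.
Verifying the post-grant state step by step:
  pool = (2, 0, 3)
  charlie needs (2, 0, 3) <= (2, 0, 3) -> finishes; pool += (2, 0, 0) = (4, 0, 3)
  foxtrot needs (4, 0, 1) <= (4, 0, 3) -> finishes; pool += (1, 1, 1) = (5, 1, 4)
  echo needs (5, 1, 1) <= (5, 1, 4) -> finishes; pool += (1, 2, 1) = (6, 3, 5)
  hotel needs (2, 3, 3) <= (6, 3, 5) -> finishes; pool += (3, 3, 1) = (9, 6, 6)
  delta needs (2, 6, 1) <= (9, 6, 6) -> finishes; pool += (0, 0, 1) = (9, 6, 7)
  golf needs (4, 6, 3) <= (9, 6, 7) -> finishes; pool += (0, 0, 1) = (9, 6, 8)
  bravo needs (1, 3, 1) <= (9, 6, 8) -> finishes; pool += (1, 1, 0) = (10, 7, 8)


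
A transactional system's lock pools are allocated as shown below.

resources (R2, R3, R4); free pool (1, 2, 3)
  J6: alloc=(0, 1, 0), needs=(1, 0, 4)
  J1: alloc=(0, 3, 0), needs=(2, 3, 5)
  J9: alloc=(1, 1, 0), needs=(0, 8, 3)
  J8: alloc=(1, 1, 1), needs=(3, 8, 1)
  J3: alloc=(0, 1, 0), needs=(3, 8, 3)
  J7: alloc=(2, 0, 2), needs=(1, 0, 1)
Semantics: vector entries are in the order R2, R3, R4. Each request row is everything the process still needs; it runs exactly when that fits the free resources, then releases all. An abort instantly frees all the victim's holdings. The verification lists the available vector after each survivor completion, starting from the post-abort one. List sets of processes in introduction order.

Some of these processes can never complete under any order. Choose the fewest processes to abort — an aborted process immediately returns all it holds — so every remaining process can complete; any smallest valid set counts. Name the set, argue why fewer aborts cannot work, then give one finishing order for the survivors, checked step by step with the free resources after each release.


Abort J8 and J3.
Key observation: J9 had no path to completion before; after the abort of J8 and J3 ((1, 2, 1) returned), step 4 is where it fits.
Why nothing smaller works — every single abort fails: J6 alone leaves J9 blocked (short on R3); J1 alone leaves J9 blocked (short on R3); J9 alone leaves J8 blocked (short on R3); J8 alone leaves J9 blocked (short on R3); J3 alone leaves J9 blocked (short on R3); J7 alone leaves J9 blocked (short on R3).
One survivor order: J6, J7, J1, J9. Walking it through (post-abort pool first):
  pool = (2, 4, 4)
  J6 needs (1, 0, 4) <= (2, 4, 4) -> finishes; pool += (0, 1, 0) = (2, 5, 4)
  J7 needs (1, 0, 1) <= (2, 5, 4) -> finishes; pool += (2, 0, 2) = (4, 5, 6)
  J1 needs (2, 3, 5) <= (4, 5, 6) -> finishes; pool += (0, 3, 0) = (4, 8, 6)
  J9 needs (0, 8, 3) <= (4, 8, 6) -> finishes; pool += (1, 1, 0) = (5, 9, 6)


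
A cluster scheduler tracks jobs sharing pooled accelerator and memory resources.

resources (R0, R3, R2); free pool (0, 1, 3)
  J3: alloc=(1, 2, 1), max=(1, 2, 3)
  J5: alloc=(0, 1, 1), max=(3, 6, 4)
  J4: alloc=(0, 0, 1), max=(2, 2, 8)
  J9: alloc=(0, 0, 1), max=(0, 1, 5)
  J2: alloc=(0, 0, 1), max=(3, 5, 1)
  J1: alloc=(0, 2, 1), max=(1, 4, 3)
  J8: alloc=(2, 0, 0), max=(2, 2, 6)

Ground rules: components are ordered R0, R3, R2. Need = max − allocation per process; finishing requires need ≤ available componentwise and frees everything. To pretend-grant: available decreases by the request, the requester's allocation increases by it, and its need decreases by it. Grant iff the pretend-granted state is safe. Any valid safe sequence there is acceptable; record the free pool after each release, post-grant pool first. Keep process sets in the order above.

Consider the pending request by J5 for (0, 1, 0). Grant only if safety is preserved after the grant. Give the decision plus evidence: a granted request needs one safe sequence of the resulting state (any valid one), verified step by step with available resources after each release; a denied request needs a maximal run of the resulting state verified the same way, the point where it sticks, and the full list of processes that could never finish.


GRANT. The post-grant state is safe; one safe sequence: J3, J1, J9, J8, J5, J2, J4.
Key observation: with (0, 0, 3) left after the transfer, J3 can run at once — the state stays safe.
Check on the post-grant state, step by step:
  pool = (0, 0, 3)
  J3 needs (0, 0, 2) <= (0, 0, 3) -> finishes; pool += (1, 2, 1) = (1, 2, 4)
  J1 needs (1, 2, 2) <= (1, 2, 4) -> finishes; pool += (0, 2, 1) = (1, 4, 5)
  J9 needs (0, 1, 4) <= (1, 4, 5) -> finishes; pool += (0, 0, 1) = (1, 4, 6)
  J8 needs (0, 2, 6) <= (1, 4, 6) -> finishes; pool += (2, 0, 0) = (3, 4, 6)
  J5 needs (3, 4, 3) <= (3, 4, 6) -> finishes; pool += (0, 2, 1) = (3, 6, 7)
  J2 needs (3, 5, 0) <= (3, 6, 7) -> finishes; pool += (0, 0, 1) = (3, 6, 8)
  J4 needs (2, 2, 7) <= (3, 6, 8) -> finishes; pool += (0, 0, 1) = (3, 6, 9)


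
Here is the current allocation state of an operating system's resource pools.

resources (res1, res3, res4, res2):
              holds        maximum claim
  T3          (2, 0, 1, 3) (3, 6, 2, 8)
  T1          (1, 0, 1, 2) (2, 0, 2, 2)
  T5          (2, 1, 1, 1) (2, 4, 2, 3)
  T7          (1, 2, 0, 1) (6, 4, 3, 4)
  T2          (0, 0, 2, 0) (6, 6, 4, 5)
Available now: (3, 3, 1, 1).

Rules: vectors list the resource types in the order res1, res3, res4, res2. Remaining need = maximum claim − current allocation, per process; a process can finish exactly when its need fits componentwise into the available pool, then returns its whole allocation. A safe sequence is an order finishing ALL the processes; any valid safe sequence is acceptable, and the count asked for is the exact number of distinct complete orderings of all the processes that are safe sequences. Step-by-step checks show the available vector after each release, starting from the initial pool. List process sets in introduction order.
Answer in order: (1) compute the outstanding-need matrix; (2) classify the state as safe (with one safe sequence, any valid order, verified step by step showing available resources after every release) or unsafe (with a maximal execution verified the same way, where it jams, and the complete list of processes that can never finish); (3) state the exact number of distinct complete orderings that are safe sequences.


(1) Need matrix, components ordered res1, res3, res4, res2:
  T3: (1, 6, 1, 5)
  T1: (1, 0, 1, 0)
  T5: (0, 3, 1, 2)
  T7: (5, 2, 3, 3)
  T2: (6, 6, 2, 5)
(2) SAFE — a valid safe sequence is T1, T5, T7, T2, T3.
Key observation: T1 is the earliest step where a requested resource binds exactly: need (1, 0, 1, 0), pool (3, 3, 1, 1) at its turn.
Step-by-step check:
  pool = (3, 3, 1, 1)
  run T1 (needs (1, 0, 1, 0), free (3, 3, 1, 1)); after release of (1, 0, 1, 2) the pool is (4, 3, 2, 3)
  run T5 (needs (0, 3, 1, 2), free (4, 3, 2, 3)); after release of (2, 1, 1, 1) the pool is (6, 4, 3, 4)
  run T7 (needs (5, 2, 3, 3), free (6, 4, 3, 4)); after release of (1, 2, 0, 1) the pool is (7, 6, 3, 5)
  run T2 (needs (6, 6, 2, 5), free (7, 6, 3, 5)); after release of (0, 0, 2, 0) the pool is (7, 6, 5, 5)
  run T3 (needs (1, 6, 1, 5), free (7, 6, 5, 5)); after release of (2, 0, 1, 3) the pool is (9, 6, 6, 8)
(3) Exactly 2 of the possible complete orderings are safe sequences.


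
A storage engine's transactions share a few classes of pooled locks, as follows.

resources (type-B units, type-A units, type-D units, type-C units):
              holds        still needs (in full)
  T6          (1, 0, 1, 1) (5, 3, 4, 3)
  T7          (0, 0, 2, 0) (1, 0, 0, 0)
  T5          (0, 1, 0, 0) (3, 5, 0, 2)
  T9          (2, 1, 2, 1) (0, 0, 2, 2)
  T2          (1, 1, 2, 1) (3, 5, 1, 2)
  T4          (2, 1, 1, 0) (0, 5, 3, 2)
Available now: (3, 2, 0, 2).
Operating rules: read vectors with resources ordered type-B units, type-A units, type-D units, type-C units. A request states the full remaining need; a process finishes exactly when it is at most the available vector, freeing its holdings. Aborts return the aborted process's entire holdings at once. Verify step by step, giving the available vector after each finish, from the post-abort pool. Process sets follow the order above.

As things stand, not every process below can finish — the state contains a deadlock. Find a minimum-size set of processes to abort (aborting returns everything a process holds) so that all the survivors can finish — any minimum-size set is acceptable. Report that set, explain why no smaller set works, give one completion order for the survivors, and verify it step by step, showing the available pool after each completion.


Abort T5 and T2.
Key observation: the deadlocked T4 becomes finishable only because T5 and T2 released (1, 2, 2, 1); it completes at step 3 below.
No one abort is enough; case by case: T6 alone leaves T5 blocked (short on type-A units); T7 alone leaves T5 blocked (short on type-A units); T5 alone leaves T2 blocked (short on type-A units); T9 alone leaves T5 blocked (short on type-A units); T2 alone leaves T5 blocked (short on type-A units); T4 alone leaves T5 blocked (short on type-A units).
The survivors complete as T7, T9, T4, T6. Check, step by step (starting from the post-abort pool):
  pool = (4, 4, 2, 3)
  T7 needs (1, 0, 0, 0) <= (4, 4, 2, 3) -> finishes; pool += (0, 0, 2, 0) = (4, 4, 4, 3)
  T9 needs (0, 0, 2, 2) <= (4, 4, 4, 3) -> finishes; pool += (2, 1, 2, 1) = (6, 5, 6, 4)
  T4 needs (0, 5, 3, 2) <= (6, 5, 6, 4) -> finishes; pool += (2, 1, 1, 0) = (8, 6, 7, 4)
  T6 needs (5, 3, 4, 3) <= (8, 6, 7, 4) -> finishes; pool += (1, 0, 1, 1) = (9, 6, 8, 5)


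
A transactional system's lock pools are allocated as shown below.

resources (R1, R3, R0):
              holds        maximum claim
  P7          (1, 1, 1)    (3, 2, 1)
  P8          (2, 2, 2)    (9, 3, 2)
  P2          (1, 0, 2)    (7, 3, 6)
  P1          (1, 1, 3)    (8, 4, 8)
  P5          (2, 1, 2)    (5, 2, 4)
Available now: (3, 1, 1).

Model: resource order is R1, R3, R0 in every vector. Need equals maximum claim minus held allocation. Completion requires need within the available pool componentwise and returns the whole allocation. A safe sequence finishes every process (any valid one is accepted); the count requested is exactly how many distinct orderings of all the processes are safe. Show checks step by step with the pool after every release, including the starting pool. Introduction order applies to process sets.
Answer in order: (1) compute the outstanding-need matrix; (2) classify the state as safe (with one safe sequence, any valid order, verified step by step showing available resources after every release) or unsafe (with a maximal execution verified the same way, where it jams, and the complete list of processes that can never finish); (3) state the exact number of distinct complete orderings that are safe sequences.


(1) Remaining need (order R1, R3, R0):
  P7: (2, 1, 0)
  P8: (7, 1, 0)
  P2: (6, 3, 4)
  P1: (7, 3, 5)
  P5: (3, 1, 2)
(2) SAFE, for example via the order P7, P5, P2, P8, P1.
Key observation: P7 is the earliest step where a requested resource binds exactly: need (2, 1, 0), pool (3, 1, 1) at its turn.
Walking it through:
  pool = (3, 1, 1)
  run P7 (needs (2, 1, 0), free (3, 1, 1)); after release of (1, 1, 1) the pool is (4, 2, 2)
  run P5 (needs (3, 1, 2), free (4, 2, 2)); after release of (2, 1, 2) the pool is (6, 3, 4)
  run P2 (needs (6, 3, 4), free (6, 3, 4)); after release of (1, 0, 2) the pool is (7, 3, 6)
  run P8 (needs (7, 1, 0), free (7, 3, 6)); after release of (2, 2, 2) the pool is (9, 5, 8)
  run P1 (needs (7, 3, 5), free (9, 5, 8)); after release of (1, 1, 3) the pool is (10, 6, 11)
(3) Precisely 2 of the possible complete orderings are safe sequences.


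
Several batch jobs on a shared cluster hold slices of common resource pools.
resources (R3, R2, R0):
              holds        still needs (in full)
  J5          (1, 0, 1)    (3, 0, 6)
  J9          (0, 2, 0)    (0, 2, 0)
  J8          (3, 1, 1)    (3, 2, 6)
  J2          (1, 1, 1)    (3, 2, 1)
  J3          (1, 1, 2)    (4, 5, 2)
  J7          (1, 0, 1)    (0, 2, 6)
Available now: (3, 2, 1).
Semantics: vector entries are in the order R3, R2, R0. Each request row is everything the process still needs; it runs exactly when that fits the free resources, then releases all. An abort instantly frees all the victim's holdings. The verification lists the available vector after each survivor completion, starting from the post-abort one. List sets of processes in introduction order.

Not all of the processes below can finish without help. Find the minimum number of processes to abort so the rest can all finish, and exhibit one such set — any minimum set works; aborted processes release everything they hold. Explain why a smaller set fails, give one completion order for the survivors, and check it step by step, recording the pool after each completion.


Abort J8 and J7.
Key observation: aborting J8 and J7 returns (4, 1, 2), and J5 — hopeless before — runs at step 4 with the returned capacity in the pool.
No one abort is enough; case by case: J5 alone leaves J8 blocked (short on R0); J9 alone leaves J5 blocked (short on R0); J8 alone leaves J5 blocked (short on R0); J2 alone leaves J5 blocked (short on R0); J3 alone leaves J5 blocked (short on R0); J7 alone leaves J5 blocked (short on R0).
One survivor order: J9, J3, J2, J5. Verifying each step (post-abort pool first):
  pool = (7, 3, 3)
  J9: need (0, 2, 0) fits (7, 3, 3); releases (0, 2, 0), pool now (7, 5, 3)
  J3: need (4, 5, 2) fits (7, 5, 3); releases (1, 1, 2), pool now (8, 6, 5)
  J2: need (3, 2, 1) fits (8, 6, 5); releases (1, 1, 1), pool now (9, 7, 6)
  J5: need (3, 0, 6) fits (9, 7, 6); releases (1, 0, 1), pool now (10, 7, 7)


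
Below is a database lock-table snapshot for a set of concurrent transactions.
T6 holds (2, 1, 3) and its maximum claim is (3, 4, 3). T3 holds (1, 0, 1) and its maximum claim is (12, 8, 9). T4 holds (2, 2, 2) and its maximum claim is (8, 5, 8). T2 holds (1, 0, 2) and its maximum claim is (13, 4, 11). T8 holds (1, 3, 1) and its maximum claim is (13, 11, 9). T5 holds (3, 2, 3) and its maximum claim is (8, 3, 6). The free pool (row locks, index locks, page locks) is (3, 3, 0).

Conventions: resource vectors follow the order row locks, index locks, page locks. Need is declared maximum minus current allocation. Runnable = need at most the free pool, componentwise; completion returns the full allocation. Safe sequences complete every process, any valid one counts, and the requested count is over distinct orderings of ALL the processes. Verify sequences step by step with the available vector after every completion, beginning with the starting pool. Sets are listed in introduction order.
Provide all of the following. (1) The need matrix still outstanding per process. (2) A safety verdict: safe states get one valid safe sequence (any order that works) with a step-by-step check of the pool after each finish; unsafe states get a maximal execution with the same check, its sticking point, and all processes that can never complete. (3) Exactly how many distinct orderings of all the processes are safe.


(1) Need matrix, components ordered row locks, index locks, page locks:
  T6: (1, 3, 0)
  T3: (11, 8, 8)
  T4: (6, 3, 6)
  T2: (12, 4, 9)
  T8: (12, 8, 8)
  T5: (5, 1, 3)
(2) UNSAFE.
Key observation: once T6, T5, T4 finish, the pool peaks at (10, 8, 8) — and every remaining process still needs more row locks than that.
Going as far as possible: T6, T5, T4; after that, nothing fits. Verifying each step:
  pool = (3, 3, 0)
  run T6 (needs (1, 3, 0), free (3, 3, 0)); after release of (2, 1, 3) the pool is (5, 4, 3)
  run T5 (needs (5, 1, 3), free (5, 4, 3)); after release of (3, 2, 3) the pool is (8, 6, 6)
  run T4 (needs (6, 3, 6), free (8, 6, 6)); after release of (2, 2, 2) the pool is (10, 8, 8)
  blocked: T3 wants (11, 8, 8), pool (10, 8, 8) — not enough row locks
  blocked: T2 wants (12, 4, 9), pool (10, 8, 8) — not enough row locks and page locks
  blocked: T8 wants (12, 8, 8), pool (10, 8, 8) — not enough row locks
Processes that can never finish: T3, T2 and T8.
(3) The exact count: 0 of the possible complete orderings are safe sequences.
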